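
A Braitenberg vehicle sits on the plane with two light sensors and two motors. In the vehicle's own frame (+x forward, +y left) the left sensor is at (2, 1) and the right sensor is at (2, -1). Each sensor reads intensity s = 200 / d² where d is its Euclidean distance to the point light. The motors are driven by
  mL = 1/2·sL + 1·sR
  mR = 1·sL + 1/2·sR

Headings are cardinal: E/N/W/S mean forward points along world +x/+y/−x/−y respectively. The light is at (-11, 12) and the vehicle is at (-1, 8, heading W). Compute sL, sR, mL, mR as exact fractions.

200/89 200/73 25100/6497 23500/6497

left sensor world pos  = (-3, 7); dL² = 89
right sensor world pos = (-3, 9); dR² = 73
sL = 200/89 = 200/89
sR = 200/73 = 200/73
mL = 1/2·sL + 1·sR = 25100/6497
mR = 1·sL + 1/2·sR = 23500/6497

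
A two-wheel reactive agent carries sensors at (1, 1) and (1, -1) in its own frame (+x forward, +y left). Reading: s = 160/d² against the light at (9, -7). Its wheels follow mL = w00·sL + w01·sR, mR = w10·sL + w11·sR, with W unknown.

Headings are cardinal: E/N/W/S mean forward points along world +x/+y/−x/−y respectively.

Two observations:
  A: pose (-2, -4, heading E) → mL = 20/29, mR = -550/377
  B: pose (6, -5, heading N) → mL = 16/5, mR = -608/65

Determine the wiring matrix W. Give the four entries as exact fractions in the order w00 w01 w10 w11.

1/2 0 -1/2 -1/2

obs A: pose=(-2,-4,E) → sL=40/29, sR=20/13, mL=20/29, mR=-550/377
obs B: pose=(6,-5,N) → sL=32/5, sR=160/13, mL=16/5, mR=-608/65
sensor matrix S = [[40/29, 20/13], [32/5, 160/13]]; det S = 2688/377
solve [mL_A; mL_B] = S·[w00; w01] and [mR_A; mR_B] = S·[w10; w11]:
  w00 = 1/2, w01 = 0, w10 = -1/2, w11 = -1/2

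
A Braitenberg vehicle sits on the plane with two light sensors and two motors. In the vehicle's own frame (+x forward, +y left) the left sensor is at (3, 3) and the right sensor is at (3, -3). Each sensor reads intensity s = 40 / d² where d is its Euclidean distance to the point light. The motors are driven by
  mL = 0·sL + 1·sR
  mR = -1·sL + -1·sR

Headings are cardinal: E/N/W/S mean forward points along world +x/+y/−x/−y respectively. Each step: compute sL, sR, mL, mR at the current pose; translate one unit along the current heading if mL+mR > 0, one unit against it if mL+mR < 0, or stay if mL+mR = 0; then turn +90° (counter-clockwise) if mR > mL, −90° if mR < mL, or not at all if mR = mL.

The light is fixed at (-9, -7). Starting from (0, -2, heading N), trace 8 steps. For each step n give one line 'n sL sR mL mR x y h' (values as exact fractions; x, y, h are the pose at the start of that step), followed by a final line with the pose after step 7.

n=0: pose=(0,-2,N); sL=2/5, sR=5/26; mL=5/26, mR=-77/130; mL+mR=-2/5 → advance -1; mR−mL=-51/65 → turn -1·90°
n=1: pose=(0,-3,E); sL=40/193, sR=8/29; mL=8/29, mR=-2704/5597; mL+mR=-40/193 → advance -1; mR−mL=-4248/5597 → turn -1·90°
n=2: pose=(-1,-3,S); sL=20/61, sR=20/13; mL=20/13, mR=-1480/793; mL+mR=-20/61 → advance -1; mR−mL=-2700/793 → turn -1·90°
n=3: pose=(-1,-2,W); sL=40/29, sR=40/89; mL=40/89, mR=-4720/2581; mL+mR=-40/29 → advance -1; mR−mL=-5880/2581 → turn -1·90°
n=4: pose=(0,-2,N); sL=2/5, sR=5/26; mL=5/26, mR=-77/130; mL+mR=-2/5 → advance -1; mR−mL=-51/65 → turn -1·90°
n=5: pose=(0,-3,E); sL=40/193, sR=8/29; mL=8/29, mR=-2704/5597; mL+mR=-40/193 → advance -1; mR−mL=-4248/5597 → turn -1·90°
n=6: pose=(-1,-3,S); sL=20/61, sR=20/13; mL=20/13, mR=-1480/793; mL+mR=-20/61 → advance -1; mR−mL=-2700/793 → turn -1·90°
n=7: pose=(-1,-2,W); sL=40/29, sR=40/89; mL=40/89, mR=-4720/2581; mL+mR=-40/29 → advance -1; mR−mL=-5880/2581 → turn -1·90°

0 2/5 5/26 5/26 -77/130 0 -2 N
1 40/193 8/29 8/29 -2704/5597 0 -3 E
2 20/61 20/13 20/13 -1480/793 -1 -3 S
3 40/29 40/89 40/89 -4720/2581 -1 -2 W
4 2/5 5/26 5/26 -77/130 0 -2 N
5 40/193 8/29 8/29 -2704/5597 0 -3 E
6 20/61 20/13 20/13 -1480/793 -1 -3 S
7 40/29 40/89 40/89 -4720/2581 -1 -2 W
final 0 -2 N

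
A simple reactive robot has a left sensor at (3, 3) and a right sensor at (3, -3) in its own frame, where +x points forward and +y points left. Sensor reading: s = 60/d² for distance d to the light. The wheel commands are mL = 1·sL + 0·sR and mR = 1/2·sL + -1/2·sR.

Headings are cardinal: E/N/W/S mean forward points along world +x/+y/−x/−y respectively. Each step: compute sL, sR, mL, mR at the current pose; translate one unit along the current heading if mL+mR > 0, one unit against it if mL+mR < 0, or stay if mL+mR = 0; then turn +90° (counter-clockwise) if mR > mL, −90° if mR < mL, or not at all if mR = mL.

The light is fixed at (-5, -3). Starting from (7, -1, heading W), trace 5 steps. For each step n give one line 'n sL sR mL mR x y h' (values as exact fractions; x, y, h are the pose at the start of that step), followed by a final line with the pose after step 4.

0 30/41 30/53 30/41 180/2173 7 -1 W
1 60/89 60/221 60/89 3960/19669 6 -1 N
2 15/58 15/49 15/58 -135/5684 6 0 E
3 4/15 20/27 4/15 -32/135 7 0 S
4 30/41 30/53 30/41 180/2173 7 -1 W
final 6 -1 N

n=0: pose=(7,-1,W); sL=30/41, sR=30/53; mL=30/41, mR=180/2173; mL+mR=1770/2173 → advance +1; mR−mL=-1410/2173 → turn -1·90°
n=1: pose=(6,-1,N); sL=60/89, sR=60/221; mL=60/89, mR=3960/19669; mL+mR=17220/19669 → advance +1; mR−mL=-9300/19669 → turn -1·90°
n=2: pose=(6,0,E); sL=15/58, sR=15/49; mL=15/58, mR=-135/5684; mL+mR=1335/5684 → advance +1; mR−mL=-1605/5684 → turn -1·90°
n=3: pose=(7,0,S); sL=4/15, sR=20/27; mL=4/15, mR=-32/135; mL+mR=4/135 → advance +1; mR−mL=-68/135 → turn -1·90°
n=4: pose=(7,-1,W); sL=30/41, sR=30/53; mL=30/41, mR=180/2173; mL+mR=1770/2173 → advance +1; mR−mL=-1410/2173 → turn -1·90°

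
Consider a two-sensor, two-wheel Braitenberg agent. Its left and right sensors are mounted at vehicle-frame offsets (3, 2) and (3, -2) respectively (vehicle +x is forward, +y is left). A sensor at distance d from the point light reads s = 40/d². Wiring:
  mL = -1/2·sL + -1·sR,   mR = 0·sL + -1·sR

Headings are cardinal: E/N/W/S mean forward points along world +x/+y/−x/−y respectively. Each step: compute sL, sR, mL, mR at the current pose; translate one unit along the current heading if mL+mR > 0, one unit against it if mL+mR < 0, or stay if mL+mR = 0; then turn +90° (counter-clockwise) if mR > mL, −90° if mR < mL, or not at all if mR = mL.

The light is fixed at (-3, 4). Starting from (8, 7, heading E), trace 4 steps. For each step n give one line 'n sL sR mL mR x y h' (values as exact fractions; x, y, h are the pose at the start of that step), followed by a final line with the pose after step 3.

0 40/221 40/197 -12780/43537 -40/197 8 7 E
1 2/5 2/9 -19/45 -2/9 7 7 N
2 40/49 8/13 -652/637 -8/13 7 6 W
3 4/17 20/41 -422/697 -20/41 8 6 S
final 8 7 E

n=0: pose=(8,7,E); sL=40/221, sR=40/197; mL=-12780/43537, mR=-40/197; mL+mR=-21620/43537 → advance -1; mR−mL=20/221 → turn +1·90°
n=1: pose=(7,7,N); sL=2/5, sR=2/9; mL=-19/45, mR=-2/9; mL+mR=-29/45 → advance -1; mR−mL=1/5 → turn +1·90°
n=2: pose=(7,6,W); sL=40/49, sR=8/13; mL=-652/637, mR=-8/13; mL+mR=-1044/637 → advance -1; mR−mL=20/49 → turn +1·90°
n=3: pose=(8,6,S); sL=4/17, sR=20/41; mL=-422/697, mR=-20/41; mL+mR=-762/697 → advance -1; mR−mL=2/17 → turn +1·90°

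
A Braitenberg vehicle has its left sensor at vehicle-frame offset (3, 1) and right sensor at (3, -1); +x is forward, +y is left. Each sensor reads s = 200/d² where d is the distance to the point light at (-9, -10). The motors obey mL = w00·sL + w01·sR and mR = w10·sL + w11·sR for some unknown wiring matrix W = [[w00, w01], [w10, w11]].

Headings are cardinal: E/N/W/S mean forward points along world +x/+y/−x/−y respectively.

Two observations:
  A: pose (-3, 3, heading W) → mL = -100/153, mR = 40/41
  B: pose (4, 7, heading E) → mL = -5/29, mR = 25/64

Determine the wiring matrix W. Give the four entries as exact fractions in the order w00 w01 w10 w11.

-1/2 0 0 1

obs A: pose=(-3,3,W) → sL=200/153, sR=40/41, mL=-100/153, mR=40/41
obs B: pose=(4,7,E) → sL=10/29, sR=25/64, mL=-5/29, mR=25/64
sensor matrix S = [[200/153, 40/41], [10/29, 25/64]]; det S = 253525/1455336
solve [mL_A; mL_B] = S·[w00; w01] and [mR_A; mR_B] = S·[w10; w11]:
  w00 = -1/2, w01 = 0, w10 = 0, w11 = 1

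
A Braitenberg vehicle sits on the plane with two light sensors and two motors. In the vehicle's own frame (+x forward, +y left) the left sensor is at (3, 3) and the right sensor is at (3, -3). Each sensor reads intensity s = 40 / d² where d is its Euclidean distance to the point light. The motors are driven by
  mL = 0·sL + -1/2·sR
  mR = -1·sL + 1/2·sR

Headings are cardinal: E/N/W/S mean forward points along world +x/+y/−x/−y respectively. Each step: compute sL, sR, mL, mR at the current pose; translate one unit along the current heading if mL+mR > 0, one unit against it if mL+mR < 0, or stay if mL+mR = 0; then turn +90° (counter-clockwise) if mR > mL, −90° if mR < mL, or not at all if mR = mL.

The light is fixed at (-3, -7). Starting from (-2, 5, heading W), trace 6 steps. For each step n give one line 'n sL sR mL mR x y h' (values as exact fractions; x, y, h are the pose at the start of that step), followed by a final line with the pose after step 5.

0 8/17 40/229 -20/229 -1492/3893 -2 5 W
1 20/113 4/25 -2/25 -274/2825 -1 5 N
2 40/221 40/89 -20/89 860/19669 -1 4 E
3 1/5 10/53 -5/53 -28/265 -2 4 N
4 8/37 8/13 -4/13 44/481 -2 3 E
5 20/89 20/89 -10/89 -10/89 -3 3 N
final -3 2 N

n=0: pose=(-2,5,W); sL=8/17, sR=40/229; mL=-20/229, mR=-1492/3893; mL+mR=-8/17 → advance -1; mR−mL=-1152/3893 → turn -1·90°
n=1: pose=(-1,5,N); sL=20/113, sR=4/25; mL=-2/25, mR=-274/2825; mL+mR=-20/113 → advance -1; mR−mL=-48/2825 → turn -1·90°
n=2: pose=(-1,4,E); sL=40/221, sR=40/89; mL=-20/89, mR=860/19669; mL+mR=-40/221 → advance -1; mR−mL=5280/19669 → turn +1·90°
n=3: pose=(-2,4,N); sL=1/5, sR=10/53; mL=-5/53, mR=-28/265; mL+mR=-1/5 → advance -1; mR−mL=-3/265 → turn -1·90°
n=4: pose=(-2,3,E); sL=8/37, sR=8/13; mL=-4/13, mR=44/481; mL+mR=-8/37 → advance -1; mR−mL=192/481 → turn +1·90°
n=5: pose=(-3,3,N); sL=20/89, sR=20/89; mL=-10/89, mR=-10/89; mL+mR=-20/89 → advance -1; mR−mL=0 → turn +0·90°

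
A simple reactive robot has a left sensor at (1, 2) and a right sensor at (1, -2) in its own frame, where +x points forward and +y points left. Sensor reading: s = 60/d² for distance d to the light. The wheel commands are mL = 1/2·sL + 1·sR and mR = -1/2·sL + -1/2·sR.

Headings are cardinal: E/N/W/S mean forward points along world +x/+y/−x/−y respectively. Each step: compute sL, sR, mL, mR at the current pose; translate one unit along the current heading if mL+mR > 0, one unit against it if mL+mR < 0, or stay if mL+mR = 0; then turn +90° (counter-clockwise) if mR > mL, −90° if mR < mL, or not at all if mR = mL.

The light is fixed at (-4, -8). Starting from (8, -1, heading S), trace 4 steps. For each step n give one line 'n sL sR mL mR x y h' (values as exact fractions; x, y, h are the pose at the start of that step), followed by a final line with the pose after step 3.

n=0: pose=(8,-1,S); sL=15/58, sR=15/34; mL=1125/1972, mR=-345/986; mL+mR=15/68 → advance +1; mR−mL=-1815/1972 → turn -1·90°
n=1: pose=(8,-2,W); sL=60/137, sR=12/37; mL=2754/5069, mR=-1932/5069; mL+mR=6/37 → advance +1; mR−mL=-4686/5069 → turn -1·90°
n=2: pose=(7,-2,N); sL=6/13, sR=30/109; mL=717/1417, mR=-522/1417; mL+mR=15/109 → advance +1; mR−mL=-1239/1417 → turn -1·90°
n=3: pose=(7,-1,E); sL=4/15, sR=60/169; mL=1238/2535, mR=-788/2535; mL+mR=30/169 → advance +1; mR−mL=-2026/2535 → turn -1·90°

0 15/58 15/34 1125/1972 -345/986 8 -1 S
1 60/137 12/37 2754/5069 -1932/5069 8 -2 W
2 6/13 30/109 717/1417 -522/1417 7 -2 N
3 4/15 60/169 1238/2535 -788/2535 7 -1 E
final 8 -1 S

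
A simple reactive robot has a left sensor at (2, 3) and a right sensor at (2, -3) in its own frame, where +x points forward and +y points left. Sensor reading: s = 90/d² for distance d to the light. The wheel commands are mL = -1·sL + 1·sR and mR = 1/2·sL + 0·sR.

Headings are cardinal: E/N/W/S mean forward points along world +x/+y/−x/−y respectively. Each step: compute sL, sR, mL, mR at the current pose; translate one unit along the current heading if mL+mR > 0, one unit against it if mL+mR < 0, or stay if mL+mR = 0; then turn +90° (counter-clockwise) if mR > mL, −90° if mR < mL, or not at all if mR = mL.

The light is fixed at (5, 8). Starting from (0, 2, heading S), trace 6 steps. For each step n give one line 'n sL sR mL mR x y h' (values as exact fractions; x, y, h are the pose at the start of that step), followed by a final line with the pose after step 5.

n=0: pose=(0,2,S); sL=45/34, sR=45/64; mL=-675/1088, mR=45/68; mL+mR=45/1088 → advance +1; mR−mL=1395/1088 → turn +1·90°
n=1: pose=(0,1,E); sL=18/5, sR=90/109; mL=-1512/545, mR=9/5; mL+mR=-531/545 → advance -1; mR−mL=2493/545 → turn +1·90°
n=2: pose=(-1,1,N); sL=45/53, sR=45/17; mL=1620/901, mR=45/106; mL+mR=4005/1802 → advance +1; mR−mL=-2475/1802 → turn -1·90°
n=3: pose=(-1,2,E); sL=18/5, sR=90/97; mL=-1296/485, mR=9/5; mL+mR=-423/485 → advance -1; mR−mL=2169/485 → turn +1·90°
n=4: pose=(-2,2,N); sL=45/58, sR=45/16; mL=945/464, mR=45/116; mL+mR=1125/464 → advance +1; mR−mL=-765/464 → turn -1·90°
n=5: pose=(-2,3,E); sL=90/29, sR=90/89; mL=-5400/2581, mR=45/29; mL+mR=-1395/2581 → advance -1; mR−mL=9405/2581 → turn +1·90°

0 45/34 45/64 -675/1088 45/68 0 2 S
1 18/5 90/109 -1512/545 9/5 0 1 E
2 45/53 45/17 1620/901 45/106 -1 1 N
3 18/5 90/97 -1296/485 9/5 -1 2 E
4 45/58 45/16 945/464 45/116 -2 2 N
5 90/29 90/89 -5400/2581 45/29 -2 3 E
final -3 3 N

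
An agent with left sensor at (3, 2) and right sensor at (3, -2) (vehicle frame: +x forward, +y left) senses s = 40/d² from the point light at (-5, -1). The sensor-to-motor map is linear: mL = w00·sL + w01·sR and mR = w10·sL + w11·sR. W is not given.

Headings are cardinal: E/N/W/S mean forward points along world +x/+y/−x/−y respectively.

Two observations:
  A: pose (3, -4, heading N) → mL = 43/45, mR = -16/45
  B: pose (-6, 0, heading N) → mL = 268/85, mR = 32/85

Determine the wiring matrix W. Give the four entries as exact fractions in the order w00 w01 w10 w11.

1/2 1 -1/2 1/2

obs A: pose=(3,-4,N) → sL=10/9, sR=2/5, mL=43/45, mR=-16/45
obs B: pose=(-6,0,N) → sL=8/5, sR=40/17, mL=268/85, mR=32/85
sensor matrix S = [[10/9, 2/5], [8/5, 40/17]]; det S = 7552/3825
solve [mL_A; mL_B] = S·[w00; w01] and [mR_A; mR_B] = S·[w10; w11]:
  w00 = 1/2, w01 = 1, w10 = -1/2, w11 = 1/2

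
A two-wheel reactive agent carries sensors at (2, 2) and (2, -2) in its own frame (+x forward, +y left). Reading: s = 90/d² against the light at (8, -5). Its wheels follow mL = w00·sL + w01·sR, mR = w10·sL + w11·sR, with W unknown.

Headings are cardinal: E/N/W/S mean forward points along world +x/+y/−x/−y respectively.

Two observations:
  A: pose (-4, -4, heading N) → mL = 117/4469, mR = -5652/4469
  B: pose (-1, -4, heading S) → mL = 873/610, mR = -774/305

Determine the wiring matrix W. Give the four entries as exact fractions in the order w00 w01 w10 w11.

obs A: pose=(-4,-4,N) → sL=18/41, sR=90/109, mL=117/4469, mR=-5652/4469
obs B: pose=(-1,-4,S) → sL=9/5, sR=45/61, mL=873/610, mR=-774/305
sensor matrix S = [[18/41, 90/109], [9/5, 45/61]]; det S = -316872/272609
solve [mL_A; mL_B] = S·[w00; w01] and [mR_A; mR_B] = S·[w10; w11]:
  w00 = 1, w01 = -1/2, w10 = -1, w11 = -1

1 -1/2 -1 -1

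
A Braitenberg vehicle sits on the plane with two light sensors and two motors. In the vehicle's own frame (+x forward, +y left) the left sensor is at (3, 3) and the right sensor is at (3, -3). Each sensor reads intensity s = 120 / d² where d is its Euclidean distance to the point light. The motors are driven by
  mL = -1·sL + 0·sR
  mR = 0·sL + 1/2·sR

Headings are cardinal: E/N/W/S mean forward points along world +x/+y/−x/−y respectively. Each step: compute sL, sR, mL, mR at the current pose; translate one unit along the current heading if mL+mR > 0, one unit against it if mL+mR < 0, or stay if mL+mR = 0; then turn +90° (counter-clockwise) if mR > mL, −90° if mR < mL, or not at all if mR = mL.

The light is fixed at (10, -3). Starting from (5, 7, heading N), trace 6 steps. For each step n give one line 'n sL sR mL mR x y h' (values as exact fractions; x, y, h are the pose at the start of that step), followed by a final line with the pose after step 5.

0 120/233 120/173 -120/233 60/173 5 7 N
1 6/5 15/26 -6/5 15/52 5 6 W
2 120/37 24/17 -120/37 12/17 6 6 S
3 12/17 12/5 -12/17 6/5 6 7 E
4 24/41 120/169 -24/41 60/169 7 7 N
5 5/3 2/3 -5/3 1/3 7 6 W
final 8 6 S

n=0: pose=(5,7,N); sL=120/233, sR=120/173; mL=-120/233, mR=60/173; mL+mR=-6780/40309 → advance -1; mR−mL=34740/40309 → turn +1·90°
n=1: pose=(5,6,W); sL=6/5, sR=15/26; mL=-6/5, mR=15/52; mL+mR=-237/260 → advance -1; mR−mL=387/260 → turn +1·90°
n=2: pose=(6,6,S); sL=120/37, sR=24/17; mL=-120/37, mR=12/17; mL+mR=-1596/629 → advance -1; mR−mL=2484/629 → turn +1·90°
n=3: pose=(6,7,E); sL=12/17, sR=12/5; mL=-12/17, mR=6/5; mL+mR=42/85 → advance +1; mR−mL=162/85 → turn +1·90°
n=4: pose=(7,7,N); sL=24/41, sR=120/169; mL=-24/41, mR=60/169; mL+mR=-1596/6929 → advance -1; mR−mL=6516/6929 → turn +1·90°
n=5: pose=(7,6,W); sL=5/3, sR=2/3; mL=-5/3, mR=1/3; mL+mR=-4/3 → advance -1; mR−mL=2 → turn +1·90°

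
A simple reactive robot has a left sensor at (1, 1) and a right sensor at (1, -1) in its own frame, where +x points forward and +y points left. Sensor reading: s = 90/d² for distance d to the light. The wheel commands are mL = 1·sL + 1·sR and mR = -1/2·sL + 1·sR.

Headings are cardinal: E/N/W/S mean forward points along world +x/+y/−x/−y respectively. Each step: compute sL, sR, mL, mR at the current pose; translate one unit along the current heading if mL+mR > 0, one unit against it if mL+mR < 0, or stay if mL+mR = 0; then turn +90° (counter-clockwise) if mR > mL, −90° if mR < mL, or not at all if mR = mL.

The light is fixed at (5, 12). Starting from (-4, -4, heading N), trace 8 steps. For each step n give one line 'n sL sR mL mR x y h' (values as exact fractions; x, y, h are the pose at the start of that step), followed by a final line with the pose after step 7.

0 18/65 90/289 11052/18785 3249/18785 -4 -4 N
1 9/26 9/32 261/416 45/416 -4 -3 E
2 18/61 90/337 11556/20557 2457/20557 -3 -3 S
3 9/37 5/17 338/629 217/1258 -3 -4 W
4 18/65 90/289 11052/18785 3249/18785 -4 -4 N
5 9/26 9/32 261/416 45/416 -4 -3 E
6 18/61 90/337 11556/20557 2457/20557 -3 -3 S
7 9/37 5/17 338/629 217/1258 -3 -4 W
final -4 -4 N

n=0: pose=(-4,-4,N); sL=18/65, sR=90/289; mL=11052/18785, mR=3249/18785; mL+mR=14301/18785 → advance +1; mR−mL=-27/65 → turn -1·90°
n=1: pose=(-4,-3,E); sL=9/26, sR=9/32; mL=261/416, mR=45/416; mL+mR=153/208 → advance +1; mR−mL=-27/52 → turn -1·90°
n=2: pose=(-3,-3,S); sL=18/61, sR=90/337; mL=11556/20557, mR=2457/20557; mL+mR=14013/20557 → advance +1; mR−mL=-27/61 → turn -1·90°
n=3: pose=(-3,-4,W); sL=9/37, sR=5/17; mL=338/629, mR=217/1258; mL+mR=893/1258 → advance +1; mR−mL=-27/74 → turn -1·90°
n=4: pose=(-4,-4,N); sL=18/65, sR=90/289; mL=11052/18785, mR=3249/18785; mL+mR=14301/18785 → advance +1; mR−mL=-27/65 → turn -1·90°
n=5: pose=(-4,-3,E); sL=9/26, sR=9/32; mL=261/416, mR=45/416; mL+mR=153/208 → advance +1; mR−mL=-27/52 → turn -1·90°
n=6: pose=(-3,-3,S); sL=18/61, sR=90/337; mL=11556/20557, mR=2457/20557; mL+mR=14013/20557 → advance +1; mR−mL=-27/61 → turn -1·90°
n=7: pose=(-3,-4,W); sL=9/37, sR=5/17; mL=338/629, mR=217/1258; mL+mR=893/1258 → advance +1; mR−mL=-27/74 → turn -1·90°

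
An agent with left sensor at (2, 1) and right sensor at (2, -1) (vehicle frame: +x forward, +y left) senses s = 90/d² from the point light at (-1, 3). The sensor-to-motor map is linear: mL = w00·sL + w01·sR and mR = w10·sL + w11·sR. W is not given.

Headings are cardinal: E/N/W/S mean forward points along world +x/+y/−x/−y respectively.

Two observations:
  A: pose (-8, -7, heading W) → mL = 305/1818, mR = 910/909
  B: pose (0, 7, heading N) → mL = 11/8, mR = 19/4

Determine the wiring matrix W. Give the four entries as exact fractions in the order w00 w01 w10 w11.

obs A: pose=(-8,-7,W) → sL=45/101, sR=5/9, mL=305/1818, mR=910/909
obs B: pose=(0,7,N) → sL=5/2, sR=9/4, mL=11/8, mR=19/4
sensor matrix S = [[45/101, 5/9], [5/2, 9/4]]; det S = -1405/3636
solve [mL_A; mL_B] = S·[w00; w01] and [mR_A; mR_B] = S·[w10; w11]:
  w00 = 1, w01 = -1/2, w10 = 1, w11 = 1

1 -1/2 1 1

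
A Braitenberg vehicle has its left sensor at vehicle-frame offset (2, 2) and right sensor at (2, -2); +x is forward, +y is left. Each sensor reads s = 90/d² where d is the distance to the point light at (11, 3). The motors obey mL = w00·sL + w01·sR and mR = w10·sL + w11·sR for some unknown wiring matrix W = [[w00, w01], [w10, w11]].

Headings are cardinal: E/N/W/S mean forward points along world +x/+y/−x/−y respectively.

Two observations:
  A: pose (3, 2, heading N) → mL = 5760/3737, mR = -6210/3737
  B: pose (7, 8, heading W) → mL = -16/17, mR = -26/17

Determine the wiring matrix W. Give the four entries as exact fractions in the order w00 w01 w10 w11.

-1 1 -1/2 -1/2

obs A: pose=(3,2,N) → sL=90/101, sR=90/37, mL=5760/3737, mR=-6210/3737
obs B: pose=(7,8,W) → sL=2, sR=18/17, mL=-16/17, mR=-26/17
sensor matrix S = [[90/101, 90/37], [2, 18/17]]; det S = -249120/63529
solve [mL_A; mL_B] = S·[w00; w01] and [mR_A; mR_B] = S·[w10; w11]:
  w00 = -1, w01 = 1, w10 = -1/2, w11 = -1/2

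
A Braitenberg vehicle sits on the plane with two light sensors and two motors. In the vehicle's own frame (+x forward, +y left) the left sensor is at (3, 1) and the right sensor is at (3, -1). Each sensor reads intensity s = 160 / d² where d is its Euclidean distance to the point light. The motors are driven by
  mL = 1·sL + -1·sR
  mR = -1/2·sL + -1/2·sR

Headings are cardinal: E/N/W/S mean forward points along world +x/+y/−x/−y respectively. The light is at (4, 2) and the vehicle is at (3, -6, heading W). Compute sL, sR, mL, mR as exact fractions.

160/97 32/13 -1024/1261 -2592/1261

left sensor world pos  = (0, -7); dL² = 97
right sensor world pos = (0, -5); dR² = 65
sL = 160/97 = 160/97
sR = 160/65 = 32/13
mL = 1·sL + -1·sR = -1024/1261
mR = -1/2·sL + -1/2·sR = -2592/1261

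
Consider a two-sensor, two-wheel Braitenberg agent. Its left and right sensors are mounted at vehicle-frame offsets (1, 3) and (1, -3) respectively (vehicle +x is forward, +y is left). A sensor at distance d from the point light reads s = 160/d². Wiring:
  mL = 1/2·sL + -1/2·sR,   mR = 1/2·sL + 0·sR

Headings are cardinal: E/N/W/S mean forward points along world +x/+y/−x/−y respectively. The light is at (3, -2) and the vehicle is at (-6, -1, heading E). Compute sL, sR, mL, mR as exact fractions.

left sensor world pos  = (-5, 2); dL² = 80
right sensor world pos = (-5, -4); dR² = 68
sL = 160/80 = 2
sR = 160/68 = 40/17
mL = 1/2·sL + -1/2·sR = -3/17
mR = 1/2·sL + 0·sR = 1

2 40/17 -3/17 1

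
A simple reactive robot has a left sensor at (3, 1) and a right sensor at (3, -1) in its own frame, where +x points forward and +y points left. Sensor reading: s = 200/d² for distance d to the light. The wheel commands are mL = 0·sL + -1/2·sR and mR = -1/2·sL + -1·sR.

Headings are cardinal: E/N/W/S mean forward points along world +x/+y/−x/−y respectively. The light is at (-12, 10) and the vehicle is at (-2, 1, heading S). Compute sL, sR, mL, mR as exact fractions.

40/53 8/9 -4/9 -604/477

left sensor world pos  = (-1, -2); dL² = 265
right sensor world pos = (-3, -2); dR² = 225
sL = 200/265 = 40/53
sR = 200/225 = 8/9
mL = 0·sL + -1/2·sR = -4/9
mR = -1/2·sL + -1·sR = -604/477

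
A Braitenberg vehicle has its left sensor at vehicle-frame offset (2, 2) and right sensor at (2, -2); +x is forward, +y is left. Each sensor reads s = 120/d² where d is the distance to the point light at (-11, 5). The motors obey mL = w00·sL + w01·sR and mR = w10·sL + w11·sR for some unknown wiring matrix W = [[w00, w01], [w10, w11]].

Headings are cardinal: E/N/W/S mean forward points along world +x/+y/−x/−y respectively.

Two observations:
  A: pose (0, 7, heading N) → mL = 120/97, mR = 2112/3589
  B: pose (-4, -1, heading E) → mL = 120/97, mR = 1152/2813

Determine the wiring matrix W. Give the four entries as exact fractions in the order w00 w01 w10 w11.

1 0 1 -1

obs A: pose=(0,7,N) → sL=120/97, sR=24/37, mL=120/97, mR=2112/3589
obs B: pose=(-4,-1,E) → sL=120/97, sR=24/29, mL=120/97, mR=1152/2813
sensor matrix S = [[120/97, 24/37], [120/97, 24/29]]; det S = 23040/104081
solve [mL_A; mL_B] = S·[w00; w01] and [mR_A; mR_B] = S·[w10; w11]:
  w00 = 1, w01 = 0, w10 = 1, w11 = -1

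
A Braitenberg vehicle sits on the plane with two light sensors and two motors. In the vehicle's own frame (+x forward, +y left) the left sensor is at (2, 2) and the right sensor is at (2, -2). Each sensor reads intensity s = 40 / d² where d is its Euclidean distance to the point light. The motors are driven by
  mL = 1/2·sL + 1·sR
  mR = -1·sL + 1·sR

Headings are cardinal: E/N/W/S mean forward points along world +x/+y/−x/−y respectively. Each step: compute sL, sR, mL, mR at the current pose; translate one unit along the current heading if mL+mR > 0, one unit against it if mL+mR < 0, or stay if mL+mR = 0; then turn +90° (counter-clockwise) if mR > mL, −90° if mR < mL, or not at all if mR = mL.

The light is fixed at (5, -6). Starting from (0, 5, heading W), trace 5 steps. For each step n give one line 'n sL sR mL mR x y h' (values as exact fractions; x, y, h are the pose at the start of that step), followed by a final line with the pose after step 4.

n=0: pose=(0,5,W); sL=4/13, sR=20/109; mL=478/1417, mR=-176/1417; mL+mR=302/1417 → advance +1; mR−mL=-6/13 → turn -1·90°
n=1: pose=(-1,5,N); sL=40/233, sR=8/37; mL=2604/8621, mR=384/8621; mL+mR=2988/8621 → advance +1; mR−mL=-60/233 → turn -1·90°
n=2: pose=(-1,6,E); sL=10/53, sR=10/29; mL=675/1537, mR=240/1537; mL+mR=915/1537 → advance +1; mR−mL=-15/53 → turn -1·90°
n=3: pose=(0,6,S); sL=40/109, sR=40/149; mL=7340/16241, mR=-1600/16241; mL+mR=5740/16241 → advance +1; mR−mL=-60/109 → turn -1·90°
n=4: pose=(0,5,W); sL=4/13, sR=20/109; mL=478/1417, mR=-176/1417; mL+mR=302/1417 → advance +1; mR−mL=-6/13 → turn -1·90°

0 4/13 20/109 478/1417 -176/1417 0 5 W
1 40/233 8/37 2604/8621 384/8621 -1 5 N
2 10/53 10/29 675/1537 240/1537 -1 6 E
3 40/109 40/149 7340/16241 -1600/16241 0 6 S
4 4/13 20/109 478/1417 -176/1417 0 5 W
final -1 5 N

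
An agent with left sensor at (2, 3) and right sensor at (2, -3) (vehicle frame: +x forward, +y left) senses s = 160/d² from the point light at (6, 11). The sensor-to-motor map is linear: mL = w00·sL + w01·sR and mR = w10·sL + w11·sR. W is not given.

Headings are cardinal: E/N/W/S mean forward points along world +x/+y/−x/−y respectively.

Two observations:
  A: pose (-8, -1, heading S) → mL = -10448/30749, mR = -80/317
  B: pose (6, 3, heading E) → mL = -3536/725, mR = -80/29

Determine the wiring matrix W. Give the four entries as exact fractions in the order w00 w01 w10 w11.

obs A: pose=(-8,-1,S) → sL=160/317, sR=32/97, mL=-10448/30749, mR=-80/317
obs B: pose=(6,3,E) → sL=160/29, sR=32/25, mL=-3536/725, mR=-80/29
sensor matrix S = [[160/317, 32/97], [160/29, 32/25]]; det S = -5234688/4458605
solve [mL_A; mL_B] = S·[w00; w01] and [mR_A; mR_B] = S·[w10; w11]:
  w00 = -1, w01 = 1/2, w10 = -1/2, w11 = 0

-1 1/2 -1/2 0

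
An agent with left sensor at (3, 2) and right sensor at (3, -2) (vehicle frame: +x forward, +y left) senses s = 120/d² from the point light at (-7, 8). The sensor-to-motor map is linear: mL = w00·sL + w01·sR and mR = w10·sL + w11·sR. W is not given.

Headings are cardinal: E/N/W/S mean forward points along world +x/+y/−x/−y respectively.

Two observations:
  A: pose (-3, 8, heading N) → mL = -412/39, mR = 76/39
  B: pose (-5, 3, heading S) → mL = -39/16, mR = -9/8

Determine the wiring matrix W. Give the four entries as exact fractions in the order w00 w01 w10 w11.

obs A: pose=(-3,8,N) → sL=120/13, sR=8/3, mL=-412/39, mR=76/39
obs B: pose=(-5,3,S) → sL=3/2, sR=15/8, mL=-39/16, mR=-9/8
sensor matrix S = [[120/13, 8/3], [3/2, 15/8]]; det S = 173/13
solve [mL_A; mL_B] = S·[w00; w01] and [mR_A; mR_B] = S·[w10; w11]:
  w00 = -1, w01 = -1/2, w10 = 1/2, w11 = -1

-1 -1/2 1/2 -1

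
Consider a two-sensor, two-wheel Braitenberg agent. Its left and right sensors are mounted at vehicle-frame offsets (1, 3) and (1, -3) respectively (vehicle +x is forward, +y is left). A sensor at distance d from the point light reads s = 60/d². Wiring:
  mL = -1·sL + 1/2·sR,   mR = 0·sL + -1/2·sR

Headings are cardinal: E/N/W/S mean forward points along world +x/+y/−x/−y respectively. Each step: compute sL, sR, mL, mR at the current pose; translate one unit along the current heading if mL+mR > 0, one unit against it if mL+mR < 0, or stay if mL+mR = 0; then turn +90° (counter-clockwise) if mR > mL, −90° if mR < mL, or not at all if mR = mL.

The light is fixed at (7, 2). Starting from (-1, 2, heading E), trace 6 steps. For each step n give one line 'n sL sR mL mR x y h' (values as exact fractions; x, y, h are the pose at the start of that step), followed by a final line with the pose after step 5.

0 30/29 30/29 -15/29 -15/29 -1 2 E
1 60/73 60/73 -30/73 -30/73 -2 2 E
2 2/3 2/3 -1/3 -1/3 -3 2 E
3 60/109 60/109 -30/109 -30/109 -4 2 E
4 6/13 6/13 -3/13 -3/13 -5 2 E
5 20/51 20/51 -10/51 -10/51 -6 2 E
final -7 2 E

n=0: pose=(-1,2,E); sL=30/29, sR=30/29; mL=-15/29, mR=-15/29; mL+mR=-30/29 → advance -1; mR−mL=0 → turn +0·90°
n=1: pose=(-2,2,E); sL=60/73, sR=60/73; mL=-30/73, mR=-30/73; mL+mR=-60/73 → advance -1; mR−mL=0 → turn +0·90°
n=2: pose=(-3,2,E); sL=2/3, sR=2/3; mL=-1/3, mR=-1/3; mL+mR=-2/3 → advance -1; mR−mL=0 → turn +0·90°
n=3: pose=(-4,2,E); sL=60/109, sR=60/109; mL=-30/109, mR=-30/109; mL+mR=-60/109 → advance -1; mR−mL=0 → turn +0·90°
n=4: pose=(-5,2,E); sL=6/13, sR=6/13; mL=-3/13, mR=-3/13; mL+mR=-6/13 → advance -1; mR−mL=0 → turn +0·90°
n=5: pose=(-6,2,E); sL=20/51, sR=20/51; mL=-10/51, mR=-10/51; mL+mR=-20/51 → advance -1; mR−mL=0 → turn +0·90°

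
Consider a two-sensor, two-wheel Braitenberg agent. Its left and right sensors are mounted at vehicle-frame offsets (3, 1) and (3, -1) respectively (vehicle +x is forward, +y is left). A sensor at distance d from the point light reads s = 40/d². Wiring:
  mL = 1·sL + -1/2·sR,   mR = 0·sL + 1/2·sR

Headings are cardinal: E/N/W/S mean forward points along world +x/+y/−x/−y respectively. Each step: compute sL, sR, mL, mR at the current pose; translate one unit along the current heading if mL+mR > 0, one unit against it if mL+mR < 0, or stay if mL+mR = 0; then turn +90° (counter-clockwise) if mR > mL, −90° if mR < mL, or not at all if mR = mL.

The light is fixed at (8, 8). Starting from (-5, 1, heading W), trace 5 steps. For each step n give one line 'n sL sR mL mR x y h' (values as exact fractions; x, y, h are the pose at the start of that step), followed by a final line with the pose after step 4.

n=0: pose=(-5,1,W); sL=1/8, sR=10/73; mL=33/584, mR=5/73; mL+mR=1/8 → advance +1; mR−mL=7/584 → turn +1·90°
n=1: pose=(-6,1,S); sL=40/269, sR=8/65; mL=1524/17485, mR=4/65; mL+mR=40/269 → advance +1; mR−mL=-448/17485 → turn -1·90°
n=2: pose=(-6,0,W); sL=4/37, sR=20/169; mL=306/6253, mR=10/169; mL+mR=4/37 → advance +1; mR−mL=64/6253 → turn +1·90°
n=3: pose=(-7,0,S); sL=40/317, sR=40/377; mL=8740/119509, mR=20/377; mL+mR=40/317 → advance +1; mR−mL=-2400/119509 → turn -1·90°
n=4: pose=(-7,-1,W); sL=5/53, sR=10/97; mL=220/5141, mR=5/97; mL+mR=5/53 → advance +1; mR−mL=45/5141 → turn +1·90°

0 1/8 10/73 33/584 5/73 -5 1 W
1 40/269 8/65 1524/17485 4/65 -6 1 S
2 4/37 20/169 306/6253 10/169 -6 0 W
3 40/317 40/377 8740/119509 20/377 -7 0 S
4 5/53 10/97 220/5141 5/97 -7 -1 W
final -8 -1 S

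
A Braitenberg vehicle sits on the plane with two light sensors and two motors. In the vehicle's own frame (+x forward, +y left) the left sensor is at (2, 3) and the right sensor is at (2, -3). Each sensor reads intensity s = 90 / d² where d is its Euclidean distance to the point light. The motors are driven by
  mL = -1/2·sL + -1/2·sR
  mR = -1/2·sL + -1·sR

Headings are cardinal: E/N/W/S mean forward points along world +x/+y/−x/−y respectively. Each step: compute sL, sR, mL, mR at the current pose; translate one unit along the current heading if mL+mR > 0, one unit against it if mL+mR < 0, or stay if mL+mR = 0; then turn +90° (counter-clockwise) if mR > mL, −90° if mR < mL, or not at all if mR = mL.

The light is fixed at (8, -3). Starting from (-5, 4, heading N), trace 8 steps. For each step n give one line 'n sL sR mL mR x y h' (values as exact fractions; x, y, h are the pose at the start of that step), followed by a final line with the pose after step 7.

n=0: pose=(-5,4,N); sL=90/337, sR=90/181; mL=-23310/60997, mR=-38475/60997; mL+mR=-61785/60997 → advance -1; mR−mL=-45/181 → turn -1·90°
n=1: pose=(-5,3,E); sL=45/101, sR=9/13; mL=-747/1313, mR=-2403/2626; mL+mR=-3897/2626 → advance -1; mR−mL=-9/26 → turn -1·90°
n=2: pose=(-6,3,S); sL=90/137, sR=18/61; mL=-3978/8357, mR=-5211/8357; mL+mR=-9189/8357 → advance -1; mR−mL=-9/61 → turn -1·90°
n=3: pose=(-6,4,W); sL=45/136, sR=45/178; mL=-7065/24208, mR=-10125/24208; mL+mR=-8595/12104 → advance -1; mR−mL=-45/356 → turn -1·90°
n=4: pose=(-5,4,N); sL=90/337, sR=90/181; mL=-23310/60997, mR=-38475/60997; mL+mR=-61785/60997 → advance -1; mR−mL=-45/181 → turn -1·90°
n=5: pose=(-5,3,E); sL=45/101, sR=9/13; mL=-747/1313, mR=-2403/2626; mL+mR=-3897/2626 → advance -1; mR−mL=-9/26 → turn -1·90°
n=6: pose=(-6,3,S); sL=90/137, sR=18/61; mL=-3978/8357, mR=-5211/8357; mL+mR=-9189/8357 → advance -1; mR−mL=-9/61 → turn -1·90°
n=7: pose=(-6,4,W); sL=45/136, sR=45/178; mL=-7065/24208, mR=-10125/24208; mL+mR=-8595/12104 → advance -1; mR−mL=-45/356 → turn -1·90°

0 90/337 90/181 -23310/60997 -38475/60997 -5 4 N
1 45/101 9/13 -747/1313 -2403/2626 -5 3 E
2 90/137 18/61 -3978/8357 -5211/8357 -6 3 S
3 45/136 45/178 -7065/24208 -10125/24208 -6 4 W
4 90/337 90/181 -23310/60997 -38475/60997 -5 4 N
5 45/101 9/13 -747/1313 -2403/2626 -5 3 E
6 90/137 18/61 -3978/8357 -5211/8357 -6 3 S
7 45/136 45/178 -7065/24208 -10125/24208 -6 4 W
final -5 4 N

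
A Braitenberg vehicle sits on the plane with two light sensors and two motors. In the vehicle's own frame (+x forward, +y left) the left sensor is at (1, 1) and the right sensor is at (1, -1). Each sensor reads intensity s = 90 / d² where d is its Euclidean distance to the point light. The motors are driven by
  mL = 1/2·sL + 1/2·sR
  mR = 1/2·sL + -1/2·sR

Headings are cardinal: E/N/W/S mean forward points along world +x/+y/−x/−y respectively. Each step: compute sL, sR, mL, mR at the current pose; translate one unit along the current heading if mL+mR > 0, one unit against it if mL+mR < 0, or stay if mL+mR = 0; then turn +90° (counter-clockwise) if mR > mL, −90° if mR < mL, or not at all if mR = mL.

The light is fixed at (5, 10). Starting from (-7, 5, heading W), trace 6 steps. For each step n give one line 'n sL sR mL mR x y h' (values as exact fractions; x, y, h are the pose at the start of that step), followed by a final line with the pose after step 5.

0 18/41 18/37 702/1517 -36/1517 -7 5 W
1 45/106 9/16 837/1696 -117/1696 -8 5 N
2 10/17 90/169 1610/2873 80/2873 -8 6 E
3 45/73 45/97 3825/7081 540/7081 -7 6 S
4 18/41 18/37 702/1517 -36/1517 -7 5 W
5 45/106 9/16 837/1696 -117/1696 -8 5 N
final -8 6 E

n=0: pose=(-7,5,W); sL=18/41, sR=18/37; mL=702/1517, mR=-36/1517; mL+mR=18/41 → advance +1; mR−mL=-18/37 → turn -1·90°
n=1: pose=(-8,5,N); sL=45/106, sR=9/16; mL=837/1696, mR=-117/1696; mL+mR=45/106 → advance +1; mR−mL=-9/16 → turn -1·90°
n=2: pose=(-8,6,E); sL=10/17, sR=90/169; mL=1610/2873, mR=80/2873; mL+mR=10/17 → advance +1; mR−mL=-90/169 → turn -1·90°
n=3: pose=(-7,6,S); sL=45/73, sR=45/97; mL=3825/7081, mR=540/7081; mL+mR=45/73 → advance +1; mR−mL=-45/97 → turn -1·90°
n=4: pose=(-7,5,W); sL=18/41, sR=18/37; mL=702/1517, mR=-36/1517; mL+mR=18/41 → advance +1; mR−mL=-18/37 → turn -1·90°
n=5: pose=(-8,5,N); sL=45/106, sR=9/16; mL=837/1696, mR=-117/1696; mL+mR=45/106 → advance +1; mR−mL=-9/16 → turn -1·90°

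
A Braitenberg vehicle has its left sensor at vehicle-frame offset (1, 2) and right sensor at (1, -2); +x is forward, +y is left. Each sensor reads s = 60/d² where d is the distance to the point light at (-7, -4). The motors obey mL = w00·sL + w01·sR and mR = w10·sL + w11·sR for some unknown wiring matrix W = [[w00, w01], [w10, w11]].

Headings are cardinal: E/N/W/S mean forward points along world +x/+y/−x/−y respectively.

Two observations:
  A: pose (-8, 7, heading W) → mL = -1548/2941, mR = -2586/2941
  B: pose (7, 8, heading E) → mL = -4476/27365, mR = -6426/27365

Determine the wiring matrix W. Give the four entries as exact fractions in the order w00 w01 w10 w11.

-1/2 -1/2 -1 -1/2

obs A: pose=(-8,7,W) → sL=12/17, sR=60/173, mL=-1548/2941, mR=-2586/2941
obs B: pose=(7,8,E) → sL=60/421, sR=12/65, mL=-4476/27365, mR=-6426/27365
sensor matrix S = [[12/17, 60/173], [60/421, 12/65]]; det S = 6509952/80480465
solve [mL_A; mL_B] = S·[w00; w01] and [mR_A; mR_B] = S·[w10; w11]:
  w00 = -1/2, w01 = -1/2, w10 = -1, w11 = -1/2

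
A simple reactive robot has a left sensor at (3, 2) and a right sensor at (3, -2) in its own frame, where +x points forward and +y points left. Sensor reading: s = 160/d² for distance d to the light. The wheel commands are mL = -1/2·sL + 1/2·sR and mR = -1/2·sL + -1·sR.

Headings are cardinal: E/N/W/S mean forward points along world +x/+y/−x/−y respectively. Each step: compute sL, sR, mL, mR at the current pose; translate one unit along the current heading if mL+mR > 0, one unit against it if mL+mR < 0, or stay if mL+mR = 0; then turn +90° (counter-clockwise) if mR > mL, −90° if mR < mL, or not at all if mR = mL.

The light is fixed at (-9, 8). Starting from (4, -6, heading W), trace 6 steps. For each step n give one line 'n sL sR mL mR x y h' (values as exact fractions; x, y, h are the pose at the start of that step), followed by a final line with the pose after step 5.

0 40/89 40/61 560/5429 -4780/5429 4 -6 W
1 32/53 160/377 -1792/19981 -14512/19981 5 -6 N
2 80/229 80/289 -2400/66181 -29880/66181 5 -7 E
3 160/549 32/89 1664/48861 -24688/48861 4 -7 S
4 40/89 40/61 560/5429 -4780/5429 4 -6 W
5 32/53 160/377 -1792/19981 -14512/19981 5 -6 N
final 5 -7 E

n=0: pose=(4,-6,W); sL=40/89, sR=40/61; mL=560/5429, mR=-4780/5429; mL+mR=-4220/5429 → advance -1; mR−mL=-60/61 → turn -1·90°
n=1: pose=(5,-6,N); sL=32/53, sR=160/377; mL=-1792/19981, mR=-14512/19981; mL+mR=-16304/19981 → advance -1; mR−mL=-240/377 → turn -1·90°
n=2: pose=(5,-7,E); sL=80/229, sR=80/289; mL=-2400/66181, mR=-29880/66181; mL+mR=-32280/66181 → advance -1; mR−mL=-120/289 → turn -1·90°
n=3: pose=(4,-7,S); sL=160/549, sR=32/89; mL=1664/48861, mR=-24688/48861; mL+mR=-23024/48861 → advance -1; mR−mL=-48/89 → turn -1·90°
n=4: pose=(4,-6,W); sL=40/89, sR=40/61; mL=560/5429, mR=-4780/5429; mL+mR=-4220/5429 → advance -1; mR−mL=-60/61 → turn -1·90°
n=5: pose=(5,-6,N); sL=32/53, sR=160/377; mL=-1792/19981, mR=-14512/19981; mL+mR=-16304/19981 → advance -1; mR−mL=-240/377 → turn -1·90°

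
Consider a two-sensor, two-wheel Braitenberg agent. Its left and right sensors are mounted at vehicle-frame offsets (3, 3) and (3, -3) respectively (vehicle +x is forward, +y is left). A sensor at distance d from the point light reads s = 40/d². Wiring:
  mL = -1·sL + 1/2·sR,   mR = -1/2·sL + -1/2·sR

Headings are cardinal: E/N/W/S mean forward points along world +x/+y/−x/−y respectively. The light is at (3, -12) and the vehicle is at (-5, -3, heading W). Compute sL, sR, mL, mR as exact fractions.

40/157 8/53 -1492/8321 -1688/8321

left sensor world pos  = (-8, -6); dL² = 157
right sensor world pos = (-8, 0); dR² = 265
sL = 40/157 = 40/157
sR = 40/265 = 8/53
mL = -1·sL + 1/2·sR = -1492/8321
mR = -1/2·sL + -1/2·sR = -1688/8321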